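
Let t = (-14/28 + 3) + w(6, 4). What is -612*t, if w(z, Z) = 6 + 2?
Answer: -6426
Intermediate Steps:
w(z, Z) = 8
t = 21/2 (t = (-14/28 + 3) + 8 = (-14*1/28 + 3) + 8 = (-½ + 3) + 8 = 5/2 + 8 = 21/2 ≈ 10.500)
-612*t = -612*21/2 = -6426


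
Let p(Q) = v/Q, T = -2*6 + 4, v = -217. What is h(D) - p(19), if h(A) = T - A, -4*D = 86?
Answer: 947/38 ≈ 24.921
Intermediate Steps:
D = -43/2 (D = -1/4*86 = -43/2 ≈ -21.500)
T = -8 (T = -12 + 4 = -8)
h(A) = -8 - A
p(Q) = -217/Q
h(D) - p(19) = (-8 - 1*(-43/2)) - (-217)/19 = (-8 + 43/2) - (-217)/19 = 27/2 - 1*(-217/19) = 27/2 + 217/19 = 947/38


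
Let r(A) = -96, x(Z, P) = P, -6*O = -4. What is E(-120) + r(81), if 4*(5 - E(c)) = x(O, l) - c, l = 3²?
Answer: -493/4 ≈ -123.25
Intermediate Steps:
O = ⅔ (O = -⅙*(-4) = ⅔ ≈ 0.66667)
l = 9
E(c) = 11/4 + c/4 (E(c) = 5 - (9 - c)/4 = 5 + (-9/4 + c/4) = 11/4 + c/4)
E(-120) + r(81) = (11/4 + (¼)*(-120)) - 96 = (11/4 - 30) - 96 = -109/4 - 96 = -493/4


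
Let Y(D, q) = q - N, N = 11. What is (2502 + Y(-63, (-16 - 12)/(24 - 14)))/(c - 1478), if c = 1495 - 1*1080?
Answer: -12441/5315 ≈ -2.3407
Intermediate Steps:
Y(D, q) = -11 + q (Y(D, q) = q - 1*11 = q - 11 = -11 + q)
c = 415 (c = 1495 - 1080 = 415)
(2502 + Y(-63, (-16 - 12)/(24 - 14)))/(c - 1478) = (2502 + (-11 + (-16 - 12)/(24 - 14)))/(415 - 1478) = (2502 + (-11 - 28/10))/(-1063) = (2502 + (-11 - 28*1/10))*(-1/1063) = (2502 + (-11 - 14/5))*(-1/1063) = (2502 - 69/5)*(-1/1063) = (12441/5)*(-1/1063) = -12441/5315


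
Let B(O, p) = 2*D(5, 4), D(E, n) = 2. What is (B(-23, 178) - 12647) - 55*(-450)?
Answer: 12107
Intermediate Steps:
B(O, p) = 4 (B(O, p) = 2*2 = 4)
(B(-23, 178) - 12647) - 55*(-450) = (4 - 12647) - 55*(-450) = -12643 + 24750 = 12107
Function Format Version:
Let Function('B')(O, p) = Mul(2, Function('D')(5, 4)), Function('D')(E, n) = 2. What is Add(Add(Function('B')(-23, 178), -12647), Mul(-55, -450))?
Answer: 12107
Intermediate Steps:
Function('B')(O, p) = 4 (Function('B')(O, p) = Mul(2, 2) = 4)
Add(Add(Function('B')(-23, 178), -12647), Mul(-55, -450)) = Add(Add(4, -12647), Mul(-55, -450)) = Add(-12643, 24750) = 12107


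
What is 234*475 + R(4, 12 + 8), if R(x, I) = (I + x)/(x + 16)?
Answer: 555756/5 ≈ 1.1115e+5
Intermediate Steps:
R(x, I) = (I + x)/(16 + x)
234*475 + R(4, 12 + 8) = 234*475 + ((12 + 8) + 4)/(16 + 4) = 111150 + (20 + 4)/20 = 111150 + (1/20)*24 = 111150 + 6/5 = 555756/5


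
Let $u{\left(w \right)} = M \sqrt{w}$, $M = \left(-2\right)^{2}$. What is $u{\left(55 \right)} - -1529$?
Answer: $1529 + 4 \sqrt{55} \approx 1558.7$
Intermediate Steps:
$M = 4$
$u{\left(w \right)} = 4 \sqrt{w}$
$u{\left(55 \right)} - -1529 = 4 \sqrt{55} - -1529 = 4 \sqrt{55} + \left(-88 + 1617\right) = 4 \sqrt{55} + 1529 = 1529 + 4 \sqrt{55}$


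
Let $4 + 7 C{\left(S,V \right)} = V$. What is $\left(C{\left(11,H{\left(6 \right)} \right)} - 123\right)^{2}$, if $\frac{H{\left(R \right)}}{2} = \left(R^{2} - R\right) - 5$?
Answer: $\frac{664225}{49} \approx 13556.0$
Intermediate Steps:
$H{\left(R \right)} = -10 - 2 R + 2 R^{2}$ ($H{\left(R \right)} = 2 \left(\left(R^{2} - R\right) - 5\right) = 2 \left(-5 + R^{2} - R\right) = -10 - 2 R + 2 R^{2}$)
$C{\left(S,V \right)} = - \frac{4}{7} + \frac{V}{7}$
$\left(C{\left(11,H{\left(6 \right)} \right)} - 123\right)^{2} = \left(\left(- \frac{4}{7} + \frac{-10 - 12 + 2 \cdot 6^{2}}{7}\right) - 123\right)^{2} = \left(\left(- \frac{4}{7} + \frac{-10 - 12 + 2 \cdot 36}{7}\right) - 123\right)^{2} = \left(\left(- \frac{4}{7} + \frac{-10 - 12 + 72}{7}\right) - 123\right)^{2} = \left(\left(- \frac{4}{7} + \frac{1}{7} \cdot 50\right) - 123\right)^{2} = \left(\left(- \frac{4}{7} + \frac{50}{7}\right) - 123\right)^{2} = \left(\frac{46}{7} - 123\right)^{2} = \left(- \frac{815}{7}\right)^{2} = \frac{664225}{49}$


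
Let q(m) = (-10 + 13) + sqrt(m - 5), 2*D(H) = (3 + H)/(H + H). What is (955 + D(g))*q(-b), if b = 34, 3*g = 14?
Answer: 160509/56 + 53503*I*sqrt(39)/56 ≈ 2866.2 + 5966.5*I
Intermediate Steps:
g = 14/3 (g = (1/3)*14 = 14/3 ≈ 4.6667)
D(H) = (3 + H)/(4*H) (D(H) = ((3 + H)/(H + H))/2 = ((3 + H)/((2*H)))/2 = ((3 + H)*(1/(2*H)))/2 = ((3 + H)/(2*H))/2 = (3 + H)/(4*H))
q(m) = 3 + sqrt(-5 + m)
(955 + D(g))*q(-b) = (955 + (3 + 14/3)/(4*(14/3)))*(3 + sqrt(-5 - 1*34)) = (955 + (1/4)*(3/14)*(23/3))*(3 + sqrt(-5 - 34)) = (955 + 23/56)*(3 + sqrt(-39)) = 53503*(3 + I*sqrt(39))/56 = 160509/56 + 53503*I*sqrt(39)/56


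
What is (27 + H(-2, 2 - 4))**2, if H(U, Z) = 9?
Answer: 1296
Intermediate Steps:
(27 + H(-2, 2 - 4))**2 = (27 + 9)**2 = 36**2 = 1296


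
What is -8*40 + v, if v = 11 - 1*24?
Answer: -333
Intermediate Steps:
v = -13 (v = 11 - 24 = -13)
-8*40 + v = -8*40 - 13 = -320 - 13 = -333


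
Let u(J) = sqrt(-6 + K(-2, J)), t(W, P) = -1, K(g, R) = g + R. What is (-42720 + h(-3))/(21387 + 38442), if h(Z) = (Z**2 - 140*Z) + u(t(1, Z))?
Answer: -381/539 + I/19943 ≈ -0.70686 + 5.0143e-5*I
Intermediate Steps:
K(g, R) = R + g
u(J) = sqrt(-8 + J) (u(J) = sqrt(-6 + (J - 2)) = sqrt(-6 + (-2 + J)) = sqrt(-8 + J))
h(Z) = Z**2 - 140*Z + 3*I (h(Z) = (Z**2 - 140*Z) + sqrt(-8 - 1) = (Z**2 - 140*Z) + sqrt(-9) = (Z**2 - 140*Z) + 3*I = Z**2 - 140*Z + 3*I)
(-42720 + h(-3))/(21387 + 38442) = (-42720 + ((-3)**2 - 140*(-3) + 3*I))/(21387 + 38442) = (-42720 + (9 + 420 + 3*I))/59829 = (-42720 + (429 + 3*I))*(1/59829) = (-42291 + 3*I)*(1/59829) = -381/539 + I/19943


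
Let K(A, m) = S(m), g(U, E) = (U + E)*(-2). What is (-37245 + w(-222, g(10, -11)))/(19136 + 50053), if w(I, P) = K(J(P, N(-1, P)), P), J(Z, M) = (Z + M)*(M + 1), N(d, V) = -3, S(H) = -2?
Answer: -37247/69189 ≈ -0.53834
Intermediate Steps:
J(Z, M) = (1 + M)*(M + Z) (J(Z, M) = (M + Z)*(1 + M) = (1 + M)*(M + Z))
g(U, E) = -2*E - 2*U (g(U, E) = (E + U)*(-2) = -2*E - 2*U)
K(A, m) = -2
w(I, P) = -2
(-37245 + w(-222, g(10, -11)))/(19136 + 50053) = (-37245 - 2)/(19136 + 50053) = -37247/69189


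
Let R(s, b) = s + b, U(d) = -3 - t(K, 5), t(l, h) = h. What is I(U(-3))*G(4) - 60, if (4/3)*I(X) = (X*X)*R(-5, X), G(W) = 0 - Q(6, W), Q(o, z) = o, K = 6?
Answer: 3684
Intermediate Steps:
U(d) = -8 (U(d) = -3 - 1*5 = -3 - 5 = -8)
R(s, b) = b + s
G(W) = -6 (G(W) = 0 - 1*6 = 0 - 6 = -6)
I(X) = 3*X**2*(-5 + X)/4 (I(X) = 3*((X*X)*(X - 5))/4 = 3*(X**2*(-5 + X))/4 = 3*X**2*(-5 + X)/4)
I(U(-3))*G(4) - 60 = ((3/4)*(-8)**2*(-5 - 8))*(-6) - 60 = ((3/4)*64*(-13))*(-6) - 60 = -624*(-6) - 60 = 3744 - 60 = 3684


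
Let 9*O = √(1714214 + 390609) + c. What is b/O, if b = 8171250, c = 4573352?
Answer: 48047146110000/2987935201583 - 73541250*√2104823/20915546411081 ≈ 16.075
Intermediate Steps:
O = 4573352/9 + √2104823/9 (O = (√(1714214 + 390609) + 4573352)/9 = (√2104823 + 4573352)/9 = (4573352 + √2104823)/9 = 4573352/9 + √2104823/9 ≈ 5.0831e+5)
b/O = 8171250/(4573352/9 + √2104823/9)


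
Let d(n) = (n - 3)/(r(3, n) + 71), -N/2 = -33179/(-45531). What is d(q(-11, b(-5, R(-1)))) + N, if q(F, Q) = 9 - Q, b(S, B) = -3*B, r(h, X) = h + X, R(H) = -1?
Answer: -5172047/3642480 ≈ -1.4199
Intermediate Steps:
r(h, X) = X + h
N = -66358/45531 (N = -(-66358)/(-45531) = -(-66358)*(-1)/45531 = -2*33179/45531 = -66358/45531 ≈ -1.4574)
d(n) = (-3 + n)/(74 + n) (d(n) = (n - 3)/((n + 3) + 71) = (-3 + n)/((3 + n) + 71) = (-3 + n)/(74 + n))
d(q(-11, b(-5, R(-1)))) + N = (-3 + (9 - (-3)*(-1)))/(74 + (9 - (-3)*(-1))) - 66358/45531 = (-3 + (9 - 1*3))/(74 + (9 - 1*3)) - 66358/45531 = (-3 + (9 - 3))/(74 + (9 - 3)) - 66358/45531 = (-3 + 6)/(74 + 6) - 66358/45531 = 3/80 - 66358/45531 = -5172047/3642480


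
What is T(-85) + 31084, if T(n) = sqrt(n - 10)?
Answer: 31084 + I*sqrt(95) ≈ 31084.0 + 9.7468*I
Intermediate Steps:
T(n) = sqrt(-10 + n)
T(-85) + 31084 = sqrt(-10 - 85) + 31084 = sqrt(-95) + 31084 = I*sqrt(95) + 31084 = 31084 + I*sqrt(95)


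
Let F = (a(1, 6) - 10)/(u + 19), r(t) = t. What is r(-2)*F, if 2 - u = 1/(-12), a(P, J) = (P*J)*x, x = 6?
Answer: -624/253 ≈ -2.4664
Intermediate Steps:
a(P, J) = 6*J*P (a(P, J) = (P*J)*6 = (J*P)*6 = 6*J*P)
u = 25/12 (u = 2 - 1/(-12) = 2 - (-1)/12 = 2 - 1*(-1/12) = 2 + 1/12 = 25/12 ≈ 2.0833)
F = 312/253 (F = (6*6*1 - 10)/(25/12 + 19) = (36 - 10)/(253/12) = 26*(12/253) = 312/253 ≈ 1.2332)
r(-2)*F = -2*312/253 = -624/253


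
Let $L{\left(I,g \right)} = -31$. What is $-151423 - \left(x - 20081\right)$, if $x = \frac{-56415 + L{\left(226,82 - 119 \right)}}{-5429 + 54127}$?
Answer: $- \frac{246001395}{1873} \approx -1.3134 \cdot 10^{5}$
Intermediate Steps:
$x = - \frac{2171}{1873}$ ($x = \frac{-56415 - 31}{-5429 + 54127} = - \frac{56446}{48698} = \left(-56446\right) \frac{1}{48698} = - \frac{2171}{1873} \approx -1.1591$)
$-151423 - \left(x - 20081\right) = -151423 - \left(- \frac{2171}{1873} - 20081\right) = -151423 - - \frac{37613884}{1873} = -151423 + \frac{37613884}{1873} = - \frac{246001395}{1873}$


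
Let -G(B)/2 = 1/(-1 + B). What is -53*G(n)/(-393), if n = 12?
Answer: -106/4323 ≈ -0.024520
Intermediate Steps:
G(B) = -2/(-1 + B)
-53*G(n)/(-393) = -53*(-2/(-1 + 12))/(-393) = -53*(-2/11)*(-1)/393 = -53*(-2*1/11)*(-1)/393 = -(-106)*(-1)/(11*393) = -53*2/4323 = -106/4323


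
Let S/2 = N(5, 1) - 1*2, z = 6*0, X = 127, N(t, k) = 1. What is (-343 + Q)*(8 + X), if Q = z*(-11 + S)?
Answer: -46305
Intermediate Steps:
z = 0
S = -2 (S = 2*(1 - 1*2) = 2*(1 - 2) = 2*(-1) = -2)
Q = 0 (Q = 0*(-11 - 2) = 0*(-13) = 0)
(-343 + Q)*(8 + X) = (-343 + 0)*(8 + 127) = -343*135 = -46305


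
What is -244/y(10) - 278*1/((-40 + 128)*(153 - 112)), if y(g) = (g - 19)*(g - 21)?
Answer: -41267/16236 ≈ -2.5417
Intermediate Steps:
y(g) = (-21 + g)*(-19 + g) (y(g) = (-19 + g)*(-21 + g) = (-21 + g)*(-19 + g))
-244/y(10) - 278*1/((-40 + 128)*(153 - 112)) = -244/(399 + 10**2 - 40*10) - 278*1/((-40 + 128)*(153 - 112)) = -244/(399 + 100 - 400) - 278/(88*41) = -244/99 - 278/3608 = -244*1/99 - 278*1/3608 = -244/99 - 139/1804 = -41267/16236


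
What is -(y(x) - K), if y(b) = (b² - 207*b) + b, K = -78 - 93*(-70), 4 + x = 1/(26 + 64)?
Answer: 45314459/8100 ≈ 5594.4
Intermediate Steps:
x = -359/90 (x = -4 + 1/(26 + 64) = -4 + 1/90 = -359/90 ≈ -3.9889)
K = 6432 (K = -78 + 6510 = 6432)
y(b) = b² - 206*b
-(y(x) - K) = -(-359*(-206 - 359/90)/90 - 1*6432) = -(-359/90*(-18899/90) - 6432) = -(6784741/8100 - 6432) = -1*(-45314459/8100) = 45314459/8100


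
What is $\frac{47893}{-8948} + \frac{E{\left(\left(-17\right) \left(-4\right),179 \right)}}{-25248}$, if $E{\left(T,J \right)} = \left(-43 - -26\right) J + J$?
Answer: $- \frac{36986731}{7059972} \approx -5.2389$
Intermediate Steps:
$E{\left(T,J \right)} = - 16 J$ ($E{\left(T,J \right)} = \left(-43 + 26\right) J + J = - 17 J + J = - 16 J$)
$\frac{47893}{-8948} + \frac{E{\left(\left(-17\right) \left(-4\right),179 \right)}}{-25248} = \frac{47893}{-8948} + \frac{\left(-16\right) 179}{-25248} = 47893 \left(- \frac{1}{8948}\right) - - \frac{179}{1578} = - \frac{47893}{8948} + \frac{179}{1578} = - \frac{36986731}{7059972}$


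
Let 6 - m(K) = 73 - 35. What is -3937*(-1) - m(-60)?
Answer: 3969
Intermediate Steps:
m(K) = -32 (m(K) = 6 - (73 - 35) = 6 - 1*38 = 6 - 38 = -32)
-3937*(-1) - m(-60) = -3937*(-1) - 1*(-32) = 3937 + 32 = 3969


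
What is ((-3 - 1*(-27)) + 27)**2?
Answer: 2601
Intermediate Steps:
((-3 - 1*(-27)) + 27)**2 = ((-3 + 27) + 27)**2 = (24 + 27)**2 = 51**2 = 2601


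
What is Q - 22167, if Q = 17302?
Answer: -4865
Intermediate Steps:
Q - 22167 = 17302 - 22167 = -4865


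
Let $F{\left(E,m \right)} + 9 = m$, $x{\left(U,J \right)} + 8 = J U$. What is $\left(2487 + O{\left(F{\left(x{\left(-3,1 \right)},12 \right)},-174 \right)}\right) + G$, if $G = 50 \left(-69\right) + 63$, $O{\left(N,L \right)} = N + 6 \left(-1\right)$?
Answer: $-903$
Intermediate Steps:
$x{\left(U,J \right)} = -8 + J U$
$F{\left(E,m \right)} = -9 + m$
$O{\left(N,L \right)} = -6 + N$ ($O{\left(N,L \right)} = N - 6 = -6 + N$)
$G = -3387$ ($G = -3450 + 63 = -3387$)
$\left(2487 + O{\left(F{\left(x{\left(-3,1 \right)},12 \right)},-174 \right)}\right) + G = \left(2487 + \left(-6 + \left(-9 + 12\right)\right)\right) - 3387 = \left(2487 + \left(-6 + 3\right)\right) - 3387 = \left(2487 - 3\right) - 3387 = 2484 - 3387 = -903$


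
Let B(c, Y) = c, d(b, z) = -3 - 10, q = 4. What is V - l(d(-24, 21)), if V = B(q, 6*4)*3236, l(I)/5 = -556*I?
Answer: -23196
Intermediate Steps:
d(b, z) = -13
l(I) = -2780*I (l(I) = 5*(-556*I) = -2780*I)
V = 12944 (V = 4*3236 = 12944)
V - l(d(-24, 21)) = 12944 - (-2780)*(-13) = 12944 - 1*36140 = 12944 - 36140 = -23196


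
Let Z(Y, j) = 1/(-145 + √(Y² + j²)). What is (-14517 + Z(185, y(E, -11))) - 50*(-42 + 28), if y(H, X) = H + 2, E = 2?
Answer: -182605327/13216 + √34241/13216 ≈ -13817.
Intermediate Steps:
y(H, X) = 2 + H
(-14517 + Z(185, y(E, -11))) - 50*(-42 + 28) = (-14517 + 1/(-145 + √(185² + (2 + 2)²))) - 50*(-42 + 28) = (-14517 + 1/(-145 + √(34225 + 4²))) - 50*(-14) = (-14517 + 1/(-145 + √(34225 + 16))) + 700 = (-14517 + 1/(-145 + √34241)) + 700 = -13817 + 1/(-145 + √34241)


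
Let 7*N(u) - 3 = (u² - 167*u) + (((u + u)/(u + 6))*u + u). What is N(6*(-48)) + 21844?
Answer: 13304513/329 ≈ 40439.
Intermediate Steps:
N(u) = 3/7 - 166*u/7 + u²/7 + 2*u²/(7*(6 + u)) (N(u) = 3/7 + ((u² - 167*u) + (((u + u)/(u + 6))*u + u))/7 = 3/7 + ((u² - 167*u) + (((2*u)/(6 + u))*u + u))/7 = 3/7 + ((u² - 167*u) + ((2*u/(6 + u))*u + u))/7 = 3/7 + ((u² - 167*u) + (2*u²/(6 + u) + u))/7 = 3/7 + ((u² - 167*u) + (u + 2*u²/(6 + u)))/7 = 3/7 + (u² - 166*u + 2*u²/(6 + u))/7 = 3/7 + (-166*u/7 + u²/7 + 2*u²/(7*(6 + u))) = 3/7 - 166*u/7 + u²/7 + 2*u²/(7*(6 + u)))
N(6*(-48)) + 21844 = (18 + (6*(-48))³ - 5958*(-48) - 158*(6*(-48))²)/(7*(6 + 6*(-48))) + 21844 = (18 + (-288)³ - 993*(-288) - 158*(-288)²)/(7*(6 - 288)) + 21844 = (⅐)*(18 - 23887872 + 285984 - 158*82944)/(-282) + 21844 = (⅐)*(-1/282)*(18 - 23887872 + 285984 - 13105152) + 21844 = (⅐)*(-1/282)*(-36707022) + 21844 = 6117837/329 + 21844 = 13304513/329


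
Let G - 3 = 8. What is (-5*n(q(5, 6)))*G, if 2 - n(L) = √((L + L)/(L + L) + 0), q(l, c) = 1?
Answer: -55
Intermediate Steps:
G = 11 (G = 3 + 8 = 11)
n(L) = 1 (n(L) = 2 - √((L + L)/(L + L) + 0) = 2 - √((2*L)/((2*L)) + 0) = 2 - √((2*L)*(1/(2*L)) + 0) = 2 - √(1 + 0) = 2 - √1 = 2 - 1*1 = 2 - 1 = 1)
(-5*n(q(5, 6)))*G = -5*1*11 = -5*11 = -55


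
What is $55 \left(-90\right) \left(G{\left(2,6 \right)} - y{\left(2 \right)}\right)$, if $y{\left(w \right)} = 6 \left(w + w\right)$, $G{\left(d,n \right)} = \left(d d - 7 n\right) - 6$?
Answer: $336600$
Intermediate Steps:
$G{\left(d,n \right)} = -6 + d^{2} - 7 n$ ($G{\left(d,n \right)} = \left(d^{2} - 7 n\right) - 6 = -6 + d^{2} - 7 n$)
$y{\left(w \right)} = 12 w$ ($y{\left(w \right)} = 6 \cdot 2 w = 12 w$)
$55 \left(-90\right) \left(G{\left(2,6 \right)} - y{\left(2 \right)}\right) = 55 \left(-90\right) \left(\left(-6 + 2^{2} - 42\right) - 12 \cdot 2\right) = - 4950 \left(\left(-6 + 4 - 42\right) - 24\right) = - 4950 \left(-44 - 24\right) = \left(-4950\right) \left(-68\right) = 336600$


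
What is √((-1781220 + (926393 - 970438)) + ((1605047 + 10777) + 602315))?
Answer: √392874 ≈ 626.80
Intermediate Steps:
√((-1781220 + (926393 - 970438)) + ((1605047 + 10777) + 602315)) = √((-1781220 - 44045) + (1615824 + 602315)) = √(-1825265 + 2218139) = √392874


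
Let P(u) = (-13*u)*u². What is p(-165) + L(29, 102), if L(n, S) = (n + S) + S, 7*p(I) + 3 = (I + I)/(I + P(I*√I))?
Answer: 458035056763592344565/1969438204757460941 - 58397625*I*√165/1969438204757460941 ≈ 232.57 - 3.8089e-10*I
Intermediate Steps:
P(u) = -13*u³
p(I) = -3/7 + 2*I/(7*(I - 13*I^(9/2))) (p(I) = -3/7 + ((I + I)/(I - 13*I^(9/2)))/7 = -3/7 + ((2*I)/(I - 13*I^(9/2)))/7 = -3/7 + (2*I/(I - 13*I^(9/2)))/7 = -3/7 + 2*I/(7*(I - 13*I^(9/2))))
L(n, S) = n + 2*S (L(n, S) = (S + n) + S = n + 2*S)
p(-165) + L(29, 102) = (-165 - 28906824375*I*√165)/(7*(-1*(-165) + 13*(-165)^(9/2))) + (29 + 2*102) = (-165 - 28906824375*I*√165)/(7*(165 + 13*(741200625*I*√165))) + (29 + 204) = (-165 - 28906824375*I*√165)/(7*(165 + 9635608125*I*√165)) + 233 = 233 + (-165 - 28906824375*I*√165)/(7*(165 + 9635608125*I*√165))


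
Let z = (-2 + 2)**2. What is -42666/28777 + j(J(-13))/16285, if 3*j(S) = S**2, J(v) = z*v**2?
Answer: -42666/28777 ≈ -1.4826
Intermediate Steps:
z = 0 (z = 0**2 = 0)
J(v) = 0 (J(v) = 0*v**2 = 0)
j(S) = S**2/3
-42666/28777 + j(J(-13))/16285 = -42666/28777 + ((1/3)*0**2)/16285 = -42666*1/28777 + ((1/3)*0)*(1/16285) = -42666/28777 + 0*(1/16285) = -42666/28777 + 0 = -42666/28777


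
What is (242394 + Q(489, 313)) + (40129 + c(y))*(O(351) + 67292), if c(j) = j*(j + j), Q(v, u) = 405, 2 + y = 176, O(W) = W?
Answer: 6810607682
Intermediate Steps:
y = 174 (y = -2 + 176 = 174)
c(j) = 2*j² (c(j) = j*(2*j) = 2*j²)
(242394 + Q(489, 313)) + (40129 + c(y))*(O(351) + 67292) = (242394 + 405) + (40129 + 2*174²)*(351 + 67292) = 242799 + (40129 + 2*30276)*67643 = 242799 + (40129 + 60552)*67643 = 242799 + 100681*67643 = 242799 + 6810364883 = 6810607682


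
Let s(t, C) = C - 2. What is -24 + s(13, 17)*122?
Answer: 1806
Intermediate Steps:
s(t, C) = -2 + C
-24 + s(13, 17)*122 = -24 + (-2 + 17)*122 = -24 + 15*122 = -24 + 1830 = 1806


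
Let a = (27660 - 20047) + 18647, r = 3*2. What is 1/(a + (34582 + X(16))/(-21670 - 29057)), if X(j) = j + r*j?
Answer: 50727/1332056326 ≈ 3.8082e-5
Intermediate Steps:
r = 6
X(j) = 7*j (X(j) = j + 6*j = 7*j)
a = 26260 (a = 7613 + 18647 = 26260)
1/(a + (34582 + X(16))/(-21670 - 29057)) = 1/(26260 + (34582 + 7*16)/(-21670 - 29057)) = 1/(26260 + (34582 + 112)/(-50727)) = 1/(26260 + 34694*(-1/50727)) = 1/(26260 - 34694/50727) = 1/(1332056326/50727) = 50727/1332056326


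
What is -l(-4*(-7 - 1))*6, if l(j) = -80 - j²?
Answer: 6624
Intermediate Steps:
-l(-4*(-7 - 1))*6 = -(-80 - (-4*(-7 - 1))²)*6 = -(-80 - (-4*(-8))²)*6 = -(-80 - 1*32²)*6 = -(-80 - 1*1024)*6 = -(-80 - 1024)*6 = -(-1104)*6 = -1*(-6624) = 6624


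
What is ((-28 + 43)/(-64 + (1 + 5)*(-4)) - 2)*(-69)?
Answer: 13179/88 ≈ 149.76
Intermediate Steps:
((-28 + 43)/(-64 + (1 + 5)*(-4)) - 2)*(-69) = (15/(-64 + 6*(-4)) - 2)*(-69) = (15/(-64 - 24) - 2)*(-69) = (15/(-88) - 2)*(-69) = (15*(-1/88) - 2)*(-69) = (-15/88 - 2)*(-69) = -191/88*(-69) = 13179/88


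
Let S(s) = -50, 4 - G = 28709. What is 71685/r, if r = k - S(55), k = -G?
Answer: 177/71 ≈ 2.4930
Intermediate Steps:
G = -28705 (G = 4 - 1*28709 = 4 - 28709 = -28705)
k = 28705 (k = -1*(-28705) = 28705)
r = 28755 (r = 28705 - 1*(-50) = 28705 + 50 = 28755)
71685/r = 71685/28755 = 71685*(1/28755) = 177/71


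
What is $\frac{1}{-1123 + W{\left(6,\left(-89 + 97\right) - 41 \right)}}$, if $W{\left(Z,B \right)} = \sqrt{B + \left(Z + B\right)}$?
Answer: $- \frac{1123}{1261189} - \frac{2 i \sqrt{15}}{1261189} \approx -0.00089043 - 6.1418 \cdot 10^{-6} i$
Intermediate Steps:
$W{\left(Z,B \right)} = \sqrt{Z + 2 B}$ ($W{\left(Z,B \right)} = \sqrt{B + \left(B + Z\right)} = \sqrt{Z + 2 B}$)
$\frac{1}{-1123 + W{\left(6,\left(-89 + 97\right) - 41 \right)}} = \frac{1}{-1123 + \sqrt{6 + 2 \left(\left(-89 + 97\right) - 41\right)}} = \frac{1}{-1123 + \sqrt{6 + 2 \left(8 - 41\right)}} = \frac{1}{-1123 + \sqrt{6 + 2 \left(-33\right)}} = \frac{1}{-1123 + \sqrt{6 - 66}} = \frac{1}{-1123 + \sqrt{-60}} = \frac{1}{-1123 + 2 i \sqrt{15}}$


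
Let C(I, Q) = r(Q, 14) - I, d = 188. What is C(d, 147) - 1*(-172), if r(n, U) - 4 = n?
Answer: 135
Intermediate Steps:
r(n, U) = 4 + n
C(I, Q) = 4 + Q - I (C(I, Q) = (4 + Q) - I = 4 + Q - I)
C(d, 147) - 1*(-172) = (4 + 147 - 1*188) - 1*(-172) = (4 + 147 - 188) + 172 = -37 + 172 = 135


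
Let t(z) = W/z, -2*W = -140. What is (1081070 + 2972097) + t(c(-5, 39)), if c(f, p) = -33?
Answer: 133754441/33 ≈ 4.0532e+6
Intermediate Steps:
W = 70 (W = -½*(-140) = 70)
t(z) = 70/z
(1081070 + 2972097) + t(c(-5, 39)) = (1081070 + 2972097) + 70/(-33) = 4053167 + 70*(-1/33) = 4053167 - 70/33 = 133754441/33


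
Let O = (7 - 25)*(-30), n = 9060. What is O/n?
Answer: 9/151 ≈ 0.059603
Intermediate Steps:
O = 540 (O = -18*(-30) = 540)
O/n = 540/9060 = 540*(1/9060) = 9/151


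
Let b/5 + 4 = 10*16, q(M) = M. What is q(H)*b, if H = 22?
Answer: 17160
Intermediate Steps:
b = 780 (b = -20 + 5*(10*16) = -20 + 5*160 = -20 + 800 = 780)
q(H)*b = 22*780 = 17160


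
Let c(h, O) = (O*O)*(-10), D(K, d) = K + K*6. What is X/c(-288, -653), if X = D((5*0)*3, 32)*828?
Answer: 0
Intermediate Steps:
D(K, d) = 7*K (D(K, d) = K + 6*K = 7*K)
c(h, O) = -10*O² (c(h, O) = O²*(-10) = -10*O²)
X = 0 (X = (7*((5*0)*3))*828 = (7*(0*3))*828 = (7*0)*828 = 0*828 = 0)
X/c(-288, -653) = 0/((-10*(-653)²)) = 0/((-10*426409)) = 0/(-4264090) = 0*(-1/4264090) = 0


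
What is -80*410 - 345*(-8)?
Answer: -30040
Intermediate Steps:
-80*410 - 345*(-8) = -32800 + 2760 = -30040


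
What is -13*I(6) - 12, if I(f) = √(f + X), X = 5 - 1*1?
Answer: -12 - 13*√10 ≈ -53.110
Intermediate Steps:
X = 4 (X = 5 - 1 = 4)
I(f) = √(4 + f) (I(f) = √(f + 4) = √(4 + f))
-13*I(6) - 12 = -13*√(4 + 6) - 12 = -13*√10 - 12 = -12 - 13*√10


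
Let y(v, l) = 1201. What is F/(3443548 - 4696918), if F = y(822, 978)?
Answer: -1201/1253370 ≈ -0.00095822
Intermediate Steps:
F = 1201
F/(3443548 - 4696918) = 1201/(3443548 - 4696918) = 1201/(-1253370) = 1201*(-1/1253370) = -1201/1253370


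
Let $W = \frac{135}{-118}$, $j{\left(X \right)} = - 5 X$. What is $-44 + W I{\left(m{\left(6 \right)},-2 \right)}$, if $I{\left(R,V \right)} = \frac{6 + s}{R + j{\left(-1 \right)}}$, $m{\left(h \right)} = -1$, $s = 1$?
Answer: $- \frac{21713}{472} \approx -46.002$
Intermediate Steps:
$W = - \frac{135}{118}$ ($W = 135 \left(- \frac{1}{118}\right) = - \frac{135}{118} \approx -1.1441$)
$I{\left(R,V \right)} = \frac{7}{5 + R}$ ($I{\left(R,V \right)} = \frac{6 + 1}{R - -5} = \frac{7}{R + 5} = \frac{7}{5 + R}$)
$-44 + W I{\left(m{\left(6 \right)},-2 \right)} = -44 - \frac{135 \frac{7}{5 - 1}}{118} = -44 - \frac{135 \cdot \frac{7}{4}}{118} = -44 - \frac{135 \cdot 7 \cdot \frac{1}{4}}{118} = -44 - \frac{945}{472} = - \frac{21713}{472}$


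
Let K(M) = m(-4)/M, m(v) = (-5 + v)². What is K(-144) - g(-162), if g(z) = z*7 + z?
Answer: 20727/16 ≈ 1295.4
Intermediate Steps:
g(z) = 8*z (g(z) = 7*z + z = 8*z)
K(M) = 81/M (K(M) = (-5 - 4)²/M = (-9)²/M = 81/M)
K(-144) - g(-162) = 81/(-144) - 8*(-162) = 81*(-1/144) - 1*(-1296) = -9/16 + 1296 = 20727/16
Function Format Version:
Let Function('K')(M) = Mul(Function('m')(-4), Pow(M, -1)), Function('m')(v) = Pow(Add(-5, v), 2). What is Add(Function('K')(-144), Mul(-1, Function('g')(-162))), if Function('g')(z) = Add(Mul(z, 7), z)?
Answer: Rational(20727, 16) ≈ 1295.4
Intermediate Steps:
Function('g')(z) = Mul(8, z) (Function('g')(z) = Add(Mul(7, z), z) = Mul(8, z))
Function('K')(M) = Mul(81, Pow(M, -1)) (Function('K')(M) = Mul(Pow(Add(-5, -4), 2), Pow(M, -1)) = Mul(Pow(-9, 2), Pow(M, -1)) = Mul(81, Pow(M, -1)))
Add(Function('K')(-144), Mul(-1, Function('g')(-162))) = Add(Mul(81, Pow(-144, -1)), Mul(-1, Mul(8, -162))) = Add(Mul(81, Rational(-1, 144)), Mul(-1, -1296)) = Add(Rational(-9, 16), 1296) = Rational(20727, 16)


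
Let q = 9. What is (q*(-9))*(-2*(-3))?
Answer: -486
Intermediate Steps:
(q*(-9))*(-2*(-3)) = (9*(-9))*(-2*(-3)) = -81*6 = -486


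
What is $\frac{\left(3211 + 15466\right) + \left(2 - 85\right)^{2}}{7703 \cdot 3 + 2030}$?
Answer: $\frac{25566}{25139} \approx 1.017$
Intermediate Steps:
$\frac{\left(3211 + 15466\right) + \left(2 - 85\right)^{2}}{7703 \cdot 3 + 2030} = \frac{18677 + \left(-83\right)^{2}}{23109 + 2030} = \frac{18677 + 6889}{25139} = 25566 \cdot \frac{1}{25139} = \frac{25566}{25139}$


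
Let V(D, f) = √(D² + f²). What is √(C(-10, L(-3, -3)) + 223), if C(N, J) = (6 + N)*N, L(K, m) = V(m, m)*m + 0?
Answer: √263 ≈ 16.217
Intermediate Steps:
L(K, m) = m*√2*√(m²) (L(K, m) = √(m² + m²)*m + 0 = √(2*m²)*m + 0 = (√2*√(m²))*m + 0 = m*√2*√(m²) + 0 = m*√2*√(m²))
C(N, J) = N*(6 + N)
√(C(-10, L(-3, -3)) + 223) = √(-10*(6 - 10) + 223) = √(-10*(-4) + 223) = √(40 + 223) = √263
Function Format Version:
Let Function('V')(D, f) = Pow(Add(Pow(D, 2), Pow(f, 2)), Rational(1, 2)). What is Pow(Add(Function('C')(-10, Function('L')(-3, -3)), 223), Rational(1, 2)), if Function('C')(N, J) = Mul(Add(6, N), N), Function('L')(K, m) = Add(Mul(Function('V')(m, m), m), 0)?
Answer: Pow(263, Rational(1, 2)) ≈ 16.217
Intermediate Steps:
Function('L')(K, m) = Mul(m, Pow(2, Rational(1, 2)), Pow(Pow(m, 2), Rational(1, 2))) (Function('L')(K, m) = Add(Mul(Pow(Add(Pow(m, 2), Pow(m, 2)), Rational(1, 2)), m), 0) = Add(Mul(Pow(Mul(2, Pow(m, 2)), Rational(1, 2)), m), 0) = Add(Mul(Mul(Pow(2, Rational(1, 2)), Pow(Pow(m, 2), Rational(1, 2))), m), 0) = Add(Mul(m, Pow(2, Rational(1, 2)), Pow(Pow(m, 2), Rational(1, 2))), 0) = Mul(m, Pow(2, Rational(1, 2)), Pow(Pow(m, 2), Rational(1, 2))))
Function('C')(N, J) = Mul(N, Add(6, N))
Pow(Add(Function('C')(-10, Function('L')(-3, -3)), 223), Rational(1, 2)) = Pow(Add(Mul(-10, Add(6, -10)), 223), Rational(1, 2)) = Pow(Add(Mul(-10, -4), 223), Rational(1, 2)) = Pow(Add(40, 223), Rational(1, 2)) = Pow(263, Rational(1, 2))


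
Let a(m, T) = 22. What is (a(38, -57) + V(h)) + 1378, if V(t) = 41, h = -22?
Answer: 1441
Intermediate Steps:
(a(38, -57) + V(h)) + 1378 = (22 + 41) + 1378 = 63 + 1378 = 1441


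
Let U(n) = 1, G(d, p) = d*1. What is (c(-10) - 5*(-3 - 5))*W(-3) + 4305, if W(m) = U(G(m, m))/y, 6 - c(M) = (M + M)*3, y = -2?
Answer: 4252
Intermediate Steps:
G(d, p) = d
c(M) = 6 - 6*M (c(M) = 6 - (M + M)*3 = 6 - 2*M*3 = 6 - 6*M)
W(m) = -1/2 (W(m) = 1/(-2) = 1*(-1/2) = -1/2)
(c(-10) - 5*(-3 - 5))*W(-3) + 4305 = ((6 - 6*(-10)) - 5*(-3 - 5))*(-1/2) + 4305 = ((6 + 60) - 5*(-8))*(-1/2) + 4305 = (66 + 40)*(-1/2) + 4305 = 106*(-1/2) + 4305 = -53 + 4305 = 4252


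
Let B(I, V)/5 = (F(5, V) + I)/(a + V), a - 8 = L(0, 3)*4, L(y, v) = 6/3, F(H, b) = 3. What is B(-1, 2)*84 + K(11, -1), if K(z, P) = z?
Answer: 173/3 ≈ 57.667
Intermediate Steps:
L(y, v) = 2 (L(y, v) = 6*(⅓) = 2)
a = 16 (a = 8 + 2*4 = 8 + 8 = 16)
B(I, V) = 5*(3 + I)/(16 + V) (B(I, V) = 5*((3 + I)/(16 + V)) = 5*(3 + I)/(16 + V))
B(-1, 2)*84 + K(11, -1) = (5*(3 - 1)/(16 + 2))*84 + 11 = (5*2/18)*84 + 11 = (5*(1/18)*2)*84 + 11 = (5/9)*84 + 11 = 140/3 + 11 = 173/3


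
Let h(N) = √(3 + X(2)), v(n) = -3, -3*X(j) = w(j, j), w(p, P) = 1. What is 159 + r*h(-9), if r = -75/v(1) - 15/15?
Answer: 159 + 16*√6 ≈ 198.19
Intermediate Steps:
X(j) = -⅓ (X(j) = -⅓*1 = -⅓)
h(N) = 2*√6/3 (h(N) = √(3 - ⅓) = √(8/3) = 2*√6/3)
r = 24 (r = -75/(-3) - 15/15 = -75*(-⅓) - 15*1/15 = 25 - 1 = 24)
159 + r*h(-9) = 159 + 24*(2*√6/3) = 159 + 16*√6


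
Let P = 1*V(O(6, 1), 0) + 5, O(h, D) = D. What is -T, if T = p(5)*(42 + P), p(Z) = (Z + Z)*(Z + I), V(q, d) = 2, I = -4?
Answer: -490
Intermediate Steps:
P = 7 (P = 1*2 + 5 = 2 + 5 = 7)
p(Z) = 2*Z*(-4 + Z) (p(Z) = (Z + Z)*(Z - 4) = (2*Z)*(-4 + Z) = 2*Z*(-4 + Z))
T = 490 (T = (2*5*(-4 + 5))*(42 + 7) = (2*5*1)*49 = 10*49 = 490)
-T = -1*490 = -490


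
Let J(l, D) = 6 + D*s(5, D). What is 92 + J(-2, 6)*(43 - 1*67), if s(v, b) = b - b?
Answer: -52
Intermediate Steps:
s(v, b) = 0
J(l, D) = 6 (J(l, D) = 6 + D*0 = 6 + 0 = 6)
92 + J(-2, 6)*(43 - 1*67) = 92 + 6*(43 - 1*67) = 92 + 6*(43 - 67) = 92 + 6*(-24) = 92 - 144 = -52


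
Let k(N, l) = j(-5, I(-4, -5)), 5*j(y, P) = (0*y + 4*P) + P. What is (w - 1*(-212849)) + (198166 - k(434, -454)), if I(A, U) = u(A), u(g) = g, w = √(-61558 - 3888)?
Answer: 411019 + I*√65446 ≈ 4.1102e+5 + 255.82*I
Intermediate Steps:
w = I*√65446 (w = √(-65446) = I*√65446 ≈ 255.82*I)
I(A, U) = A
j(y, P) = P (j(y, P) = ((0*y + 4*P) + P)/5 = ((0 + 4*P) + P)/5 = (4*P + P)/5 = (5*P)/5 = P)
k(N, l) = -4
(w - 1*(-212849)) + (198166 - k(434, -454)) = (I*√65446 - 1*(-212849)) + (198166 - 1*(-4)) = (I*√65446 + 212849) + (198166 + 4) = (212849 + I*√65446) + 198170 = 411019 + I*√65446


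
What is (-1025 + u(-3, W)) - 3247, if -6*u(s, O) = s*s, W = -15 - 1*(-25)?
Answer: -8547/2 ≈ -4273.5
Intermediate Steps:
W = 10 (W = -15 + 25 = 10)
u(s, O) = -s²/6 (u(s, O) = -s*s/6 = -s²/6)
(-1025 + u(-3, W)) - 3247 = (-1025 - ⅙*(-3)²) - 3247 = (-1025 - ⅙*9) - 3247 = (-1025 - 3/2) - 3247 = -2053/2 - 3247 = -8547/2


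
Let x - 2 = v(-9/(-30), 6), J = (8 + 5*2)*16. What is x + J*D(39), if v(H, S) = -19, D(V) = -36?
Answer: -10385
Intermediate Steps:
J = 288 (J = (8 + 10)*16 = 18*16 = 288)
x = -17 (x = 2 - 19 = -17)
x + J*D(39) = -17 + 288*(-36) = -17 - 10368 = -10385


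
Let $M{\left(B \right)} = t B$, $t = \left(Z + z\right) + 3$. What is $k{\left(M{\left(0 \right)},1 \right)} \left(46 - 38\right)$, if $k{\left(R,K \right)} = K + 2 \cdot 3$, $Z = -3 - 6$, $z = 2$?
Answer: $56$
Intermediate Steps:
$Z = -9$ ($Z = -3 - 6 = -9$)
$t = -4$ ($t = \left(-9 + 2\right) + 3 = -7 + 3 = -4$)
$M{\left(B \right)} = - 4 B$
$k{\left(R,K \right)} = 6 + K$ ($k{\left(R,K \right)} = K + 6 = 6 + K$)
$k{\left(M{\left(0 \right)},1 \right)} \left(46 - 38\right) = \left(6 + 1\right) \left(46 - 38\right) = 7 \cdot 8 = 56$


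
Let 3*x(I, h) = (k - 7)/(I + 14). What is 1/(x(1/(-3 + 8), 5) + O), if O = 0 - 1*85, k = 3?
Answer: -213/18125 ≈ -0.011752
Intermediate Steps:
x(I, h) = -4/(3*(14 + I)) (x(I, h) = ((3 - 7)/(I + 14))/3 = (-4/(14 + I))/3 = -4/(3*(14 + I)))
O = -85 (O = 0 - 85 = -85)
1/(x(1/(-3 + 8), 5) + O) = 1/(-4/(42 + 3/(-3 + 8)) - 85) = 1/(-4/(42 + 3/5) - 85) = 1/(-4/(42 + 3*(⅕)) - 85) = 1/(-4/(42 + ⅗) - 85) = 1/(-4/213/5 - 85) = 1/(-4*5/213 - 85) = 1/(-20/213 - 85) = 1/(-18125/213) = -213/18125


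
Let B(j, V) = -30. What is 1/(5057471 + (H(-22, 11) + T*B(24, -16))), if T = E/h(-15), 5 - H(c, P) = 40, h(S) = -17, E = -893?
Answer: 17/85949622 ≈ 1.9779e-7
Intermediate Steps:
H(c, P) = -35 (H(c, P) = 5 - 1*40 = 5 - 40 = -35)
T = 893/17 (T = -893/(-17) = -893*(-1/17) = 893/17 ≈ 52.529)
1/(5057471 + (H(-22, 11) + T*B(24, -16))) = 1/(5057471 + (-35 + (893/17)*(-30))) = 1/(5057471 + (-35 - 26790/17)) = 1/(5057471 - 27385/17) = 1/(85949622/17) = 17/85949622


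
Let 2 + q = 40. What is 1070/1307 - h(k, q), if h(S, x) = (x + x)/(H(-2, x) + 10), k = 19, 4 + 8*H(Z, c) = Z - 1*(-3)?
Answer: -712266/100639 ≈ -7.0774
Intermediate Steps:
q = 38 (q = -2 + 40 = 38)
H(Z, c) = -1/8 + Z/8 (H(Z, c) = -1/2 + (Z - 1*(-3))/8 = -1/2 + (Z + 3)/8 = -1/2 + (3 + Z)/8 = -1/2 + (3/8 + Z/8) = -1/8 + Z/8)
h(S, x) = 16*x/77 (h(S, x) = (x + x)/((-1/8 + (1/8)*(-2)) + 10) = (2*x)/((-1/8 - 1/4) + 10) = (2*x)/(-3/8 + 10) = (2*x)/(77/8) = (2*x)*(8/77) = 16*x/77)
1070/1307 - h(k, q) = 1070/1307 - 16*38/77 = 1070*(1/1307) - 1*608/77 = 1070/1307 - 608/77 = -712266/100639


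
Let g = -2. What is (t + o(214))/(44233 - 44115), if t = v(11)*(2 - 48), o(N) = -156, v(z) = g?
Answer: -32/59 ≈ -0.54237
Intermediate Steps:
v(z) = -2
t = 92 (t = -2*(2 - 48) = -2*(-46) = 92)
(t + o(214))/(44233 - 44115) = (92 - 156)/(44233 - 44115) = -64/118 = -64*1/118 = -32/59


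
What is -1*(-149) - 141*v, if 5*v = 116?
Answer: -15611/5 ≈ -3122.2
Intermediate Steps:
v = 116/5 (v = (⅕)*116 = 116/5 ≈ 23.200)
-1*(-149) - 141*v = -1*(-149) - 141*116/5 = 149 - 16356/5 = -15611/5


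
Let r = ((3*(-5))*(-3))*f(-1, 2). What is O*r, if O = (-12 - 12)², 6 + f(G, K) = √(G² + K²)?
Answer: -155520 + 25920*√5 ≈ -97561.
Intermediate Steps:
f(G, K) = -6 + √(G² + K²)
O = 576 (O = (-24)² = 576)
r = -270 + 45*√5 (r = ((3*(-5))*(-3))*(-6 + √((-1)² + 2²)) = (-15*(-3))*(-6 + √(1 + 4)) = 45*(-6 + √5) = -270 + 45*√5 ≈ -169.38)
O*r = 576*(-270 + 45*√5) = -155520 + 25920*√5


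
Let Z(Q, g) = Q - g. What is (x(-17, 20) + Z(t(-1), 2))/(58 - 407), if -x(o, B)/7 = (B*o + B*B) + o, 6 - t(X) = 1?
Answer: 298/349 ≈ 0.85387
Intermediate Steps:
t(X) = 5 (t(X) = 6 - 1*1 = 6 - 1 = 5)
x(o, B) = -7*o - 7*B² - 7*B*o (x(o, B) = -7*((B*o + B*B) + o) = -7*((B*o + B²) + o) = -7*((B² + B*o) + o) = -7*(o + B² + B*o) = -7*o - 7*B² - 7*B*o)
(x(-17, 20) + Z(t(-1), 2))/(58 - 407) = ((-7*(-17) - 7*20² - 7*20*(-17)) + (5 - 1*2))/(58 - 407) = ((119 - 7*400 + 2380) + (5 - 2))/(-349) = ((119 - 2800 + 2380) + 3)*(-1/349) = (-301 + 3)*(-1/349) = -298*(-1/349) = 298/349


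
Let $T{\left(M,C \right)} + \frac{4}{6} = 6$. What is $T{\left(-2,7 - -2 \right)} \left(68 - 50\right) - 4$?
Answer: $92$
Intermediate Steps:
$T{\left(M,C \right)} = \frac{16}{3}$ ($T{\left(M,C \right)} = - \frac{2}{3} + 6 = \frac{16}{3}$)
$T{\left(-2,7 - -2 \right)} \left(68 - 50\right) - 4 = \frac{16 \left(68 - 50\right)}{3} - 4 = \frac{16}{3} \cdot 18 - 4 = 96 - 4 = 92$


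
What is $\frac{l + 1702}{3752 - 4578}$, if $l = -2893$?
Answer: $\frac{1191}{826} \approx 1.4419$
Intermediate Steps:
$\frac{l + 1702}{3752 - 4578} = \frac{-2893 + 1702}{3752 - 4578} = - \frac{1191}{-826} = \left(-1191\right) \left(- \frac{1}{826}\right) = \frac{1191}{826}$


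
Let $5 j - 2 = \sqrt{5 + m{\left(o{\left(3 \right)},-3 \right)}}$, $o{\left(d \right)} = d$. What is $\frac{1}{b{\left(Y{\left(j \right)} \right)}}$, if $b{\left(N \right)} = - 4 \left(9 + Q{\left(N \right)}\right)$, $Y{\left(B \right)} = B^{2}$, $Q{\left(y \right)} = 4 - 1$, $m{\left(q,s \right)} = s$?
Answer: $- \frac{1}{48} \approx -0.020833$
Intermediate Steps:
$Q{\left(y \right)} = 3$ ($Q{\left(y \right)} = 4 - 1 = 3$)
$j = \frac{2}{5} + \frac{\sqrt{2}}{5}$ ($j = \frac{2}{5} + \frac{\sqrt{5 - 3}}{5} = \frac{2}{5} + \frac{\sqrt{2}}{5} \approx 0.68284$)
$b{\left(N \right)} = -48$ ($b{\left(N \right)} = - 4 \left(9 + 3\right) = \left(-4\right) 12 = -48$)
$\frac{1}{b{\left(Y{\left(j \right)} \right)}} = \frac{1}{-48} = - \frac{1}{48}$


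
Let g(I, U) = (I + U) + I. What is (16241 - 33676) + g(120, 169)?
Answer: -17026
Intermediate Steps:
g(I, U) = U + 2*I
(16241 - 33676) + g(120, 169) = (16241 - 33676) + (169 + 2*120) = -17435 + (169 + 240) = -17435 + 409 = -17026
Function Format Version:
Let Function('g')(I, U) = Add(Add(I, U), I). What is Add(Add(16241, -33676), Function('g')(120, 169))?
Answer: -17026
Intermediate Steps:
Function('g')(I, U) = Add(U, Mul(2, I))
Add(Add(16241, -33676), Function('g')(120, 169)) = Add(Add(16241, -33676), Add(169, Mul(2, 120))) = Add(-17435, Add(169, 240)) = Add(-17435, 409) = -17026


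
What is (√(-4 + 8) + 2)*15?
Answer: 60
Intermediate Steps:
(√(-4 + 8) + 2)*15 = (√4 + 2)*15 = (2 + 2)*15 = 4*15 = 60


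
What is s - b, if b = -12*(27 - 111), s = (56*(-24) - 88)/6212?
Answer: -1565782/1553 ≈ -1008.2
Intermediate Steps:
s = -358/1553 (s = (-1344 - 88)*(1/6212) = -1432*1/6212 = -358/1553 ≈ -0.23052)
b = 1008 (b = -12*(-84) = 1008)
s - b = -358/1553 - 1*1008 = -358/1553 - 1008 = -1565782/1553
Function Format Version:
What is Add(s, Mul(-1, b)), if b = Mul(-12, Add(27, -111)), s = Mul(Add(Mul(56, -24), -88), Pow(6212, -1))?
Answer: Rational(-1565782, 1553) ≈ -1008.2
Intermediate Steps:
s = Rational(-358, 1553) (s = Mul(Add(-1344, -88), Rational(1, 6212)) = Mul(-1432, Rational(1, 6212)) = Rational(-358, 1553) ≈ -0.23052)
b = 1008 (b = Mul(-12, -84) = 1008)
Add(s, Mul(-1, b)) = Add(Rational(-358, 1553), Mul(-1, 1008)) = Add(Rational(-358, 1553), -1008) = Rational(-1565782, 1553)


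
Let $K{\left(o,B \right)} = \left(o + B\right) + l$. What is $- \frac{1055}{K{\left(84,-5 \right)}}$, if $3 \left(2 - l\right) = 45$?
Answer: $- \frac{1055}{66} \approx -15.985$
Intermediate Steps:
$l = -13$ ($l = 2 - 15 = -13$)
$K{\left(o,B \right)} = -13 + B + o$ ($K{\left(o,B \right)} = \left(o + B\right) - 13 = \left(B + o\right) - 13 = -13 + B + o$)
$- \frac{1055}{K{\left(84,-5 \right)}} = - \frac{1055}{-13 - 5 + 84} = - \frac{1055}{66}$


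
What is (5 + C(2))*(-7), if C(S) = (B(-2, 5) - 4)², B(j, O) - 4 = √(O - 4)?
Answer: -42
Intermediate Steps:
B(j, O) = 4 + √(-4 + O) (B(j, O) = 4 + √(O - 4) = 4 + √(-4 + O))
C(S) = 1 (C(S) = ((4 + √(-4 + 5)) - 4)² = ((4 + √1) - 4)² = ((4 + 1) - 4)² = (5 - 4)² = 1² = 1)
(5 + C(2))*(-7) = (5 + 1)*(-7) = 6*(-7) = -42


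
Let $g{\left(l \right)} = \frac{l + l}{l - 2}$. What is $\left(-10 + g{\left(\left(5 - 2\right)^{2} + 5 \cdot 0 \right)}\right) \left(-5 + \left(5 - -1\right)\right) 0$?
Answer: $0$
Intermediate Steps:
$g{\left(l \right)} = \frac{2 l}{-2 + l}$
$\left(-10 + g{\left(\left(5 - 2\right)^{2} + 5 \cdot 0 \right)}\right) \left(-5 + \left(5 - -1\right)\right) 0 = \left(-10 + \frac{2 \left(\left(5 - 2\right)^{2} + 5 \cdot 0\right)}{-2 + \left(\left(5 - 2\right)^{2} + 5 \cdot 0\right)}\right) \left(-5 + \left(5 - -1\right)\right) 0 = \left(-10 + \frac{2 \left(3^{2} + 0\right)}{-2 + \left(3^{2} + 0\right)}\right) \left(-5 + \left(5 + 1\right)\right) 0 = \left(-10 + \frac{2 \left(9 + 0\right)}{-2 + \left(9 + 0\right)}\right) \left(-5 + 6\right) 0 = \left(-10 + 2 \cdot 9 \frac{1}{-2 + 9}\right) 1 \cdot 0 = \left(-10 + 2 \cdot 9 \cdot \frac{1}{7}\right) 0 = \left(-10 + \frac{18}{7}\right) 0 = \left(- \frac{52}{7}\right) 0 = 0$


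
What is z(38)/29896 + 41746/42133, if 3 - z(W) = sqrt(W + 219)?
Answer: 1248164815/1259608168 - sqrt(257)/29896 ≈ 0.99038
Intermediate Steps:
z(W) = 3 - sqrt(219 + W) (z(W) = 3 - sqrt(W + 219) = 3 - sqrt(219 + W))
z(38)/29896 + 41746/42133 = (3 - sqrt(219 + 38))/29896 + 41746/42133 = (3 - sqrt(257))*(1/29896) + 41746*(1/42133) = (3/29896 - sqrt(257)/29896) + 41746/42133 = 1248164815/1259608168 - sqrt(257)/29896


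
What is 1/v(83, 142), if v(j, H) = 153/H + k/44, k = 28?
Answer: 1562/2677 ≈ 0.58349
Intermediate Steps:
v(j, H) = 7/11 + 153/H (v(j, H) = 153/H + 28/44 = 153/H + 28*(1/44) = 153/H + 7/11 = 7/11 + 153/H)
1/v(83, 142) = 1/(7/11 + 153/142) = 1/(2677/1562) = 1562/2677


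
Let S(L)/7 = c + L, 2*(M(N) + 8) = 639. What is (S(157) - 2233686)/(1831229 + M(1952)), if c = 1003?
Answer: -4451132/3663081 ≈ -1.2151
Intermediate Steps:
M(N) = 623/2 (M(N) = -8 + (½)*639 = -8 + 639/2 = 623/2)
S(L) = 7021 + 7*L (S(L) = 7*(1003 + L) = 7021 + 7*L)
(S(157) - 2233686)/(1831229 + M(1952)) = ((7021 + 7*157) - 2233686)/(1831229 + 623/2) = ((7021 + 1099) - 2233686)/(3663081/2) = (8120 - 2233686)*(2/3663081) = -2225566*2/3663081 = -4451132/3663081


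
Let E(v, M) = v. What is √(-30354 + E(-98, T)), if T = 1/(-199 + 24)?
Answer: 2*I*√7613 ≈ 174.51*I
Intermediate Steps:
T = -1/175 (T = 1/(-175) = -1/175 ≈ -0.0057143)
√(-30354 + E(-98, T)) = √(-30354 - 98) = √(-30452) = 2*I*√7613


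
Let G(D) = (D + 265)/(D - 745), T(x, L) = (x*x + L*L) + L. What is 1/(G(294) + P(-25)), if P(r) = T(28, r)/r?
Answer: -11275/638159 ≈ -0.017668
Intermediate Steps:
T(x, L) = L + L² + x² (T(x, L) = (x² + L²) + L = (L² + x²) + L = L + L² + x²)
G(D) = (265 + D)/(-745 + D)
P(r) = (784 + r + r²)/r (P(r) = (r + r² + 28²)/r = (r + r² + 784)/r = (784 + r + r²)/r)
1/(G(294) + P(-25)) = 1/((265 + 294)/(-745 + 294) + (1 - 25 + 784/(-25))) = 1/(559/(-451) + (1 - 25 + 784*(-1/25))) = 1/(-1/451*559 + (1 - 25 - 784/25)) = 1/(-559/451 - 1384/25) = 1/(-638159/11275) = -11275/638159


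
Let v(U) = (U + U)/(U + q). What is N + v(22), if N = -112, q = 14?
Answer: -997/9 ≈ -110.78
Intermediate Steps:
v(U) = 2*U/(14 + U) (v(U) = (U + U)/(U + 14) = (2*U)/(14 + U) = 2*U/(14 + U))
N + v(22) = -112 + 2*22/(14 + 22) = -112 + 2*22/36 = -112 + 2*22*(1/36) = -112 + 11/9 = -997/9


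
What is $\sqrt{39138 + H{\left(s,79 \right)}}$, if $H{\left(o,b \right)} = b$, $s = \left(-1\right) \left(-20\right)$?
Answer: $\sqrt{39217} \approx 198.03$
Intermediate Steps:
$s = 20$
$\sqrt{39138 + H{\left(s,79 \right)}} = \sqrt{39138 + 79} = \sqrt{39217}$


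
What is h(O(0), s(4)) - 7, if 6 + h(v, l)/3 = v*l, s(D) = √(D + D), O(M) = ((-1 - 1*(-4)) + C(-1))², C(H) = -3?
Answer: -25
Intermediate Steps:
O(M) = 0 (O(M) = ((-1 - 1*(-4)) - 3)² = ((-1 + 4) - 3)² = (3 - 3)² = 0² = 0)
s(D) = √2*√D (s(D) = √(2*D) = √2*√D)
h(v, l) = -18 + 3*l*v (h(v, l) = -18 + 3*(v*l) = -18 + 3*(l*v) = -18 + 3*l*v)
h(O(0), s(4)) - 7 = (-18 + 3*(√2*√4)*0) - 7 = (-18 + 3*(√2*2)*0) - 7 = (-18 + 3*(2*√2)*0) - 7 = (-18 + 0) - 7 = -18 - 7 = -25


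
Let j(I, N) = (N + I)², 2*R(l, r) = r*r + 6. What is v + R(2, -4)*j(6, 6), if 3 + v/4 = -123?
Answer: 1080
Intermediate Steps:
v = -504 (v = -12 + 4*(-123) = -12 - 492 = -504)
R(l, r) = 3 + r²/2 (R(l, r) = (r*r + 6)/2 = (r² + 6)/2 = (6 + r²)/2 = 3 + r²/2)
j(I, N) = (I + N)²
v + R(2, -4)*j(6, 6) = -504 + (3 + (½)*(-4)²)*(6 + 6)² = -504 + (3 + (½)*16)*12² = -504 + (3 + 8)*144 = -504 + 11*144 = -504 + 1584 = 1080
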